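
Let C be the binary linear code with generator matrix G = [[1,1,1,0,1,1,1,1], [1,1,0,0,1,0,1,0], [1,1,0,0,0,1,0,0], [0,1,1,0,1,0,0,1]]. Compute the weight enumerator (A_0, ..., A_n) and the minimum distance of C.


Weight distribution: A_0 = 1, A_2 = 2, A_3 = 5, A_4 = 5, A_5 = 2, A_7 = 1. Minimum distance d = 2.

Enumerate all 2^4 = 16 messages m ∈ F_2^4.
For each, compute codeword c = mG in F_2^8, then tally its weight.
  m = 0000 → c = 00000000, weight = 0.
  m = 1000 → c = 11101111, weight = 7.
  m = 0100 → c = 11001010, weight = 4.
  m = 1100 → c = 00100101, weight = 3.
  m = 0010 → c = 11000100, weight = 3.
  m = 1010 → c = 00101011, weight = 4.
  m = 0110 → c = 00001110, weight = 3.
  m = 1110 → c = 11100001, weight = 4.
  m = 0001 → c = 01101001, weight = 4.
  m = 1001 → c = 10000110, weight = 3.
  m = 0101 → c = 10100011, weight = 4.
  m = 1101 → c = 01001100, weight = 3.
  m = 0011 → c = 10101101, weight = 5.
  m = 1011 → c = 01000010, weight = 2.
  m = 0111 → c = 01100111, weight = 5.
  m = 1111 → c = 10001000, weight = 2.
Tally weights:
  weight 0: 1 codewords.
  weight 2: 2 codewords.
  weight 3: 5 codewords.
  weight 4: 5 codewords.
  weight 5: 2 codewords.
  weight 7: 1 codewords.
Minimum distance d = smallest w > 0 with A_w > 0 = 2.
Sanity: Σ A_w = 16 = 2^4 = 16 ✓.


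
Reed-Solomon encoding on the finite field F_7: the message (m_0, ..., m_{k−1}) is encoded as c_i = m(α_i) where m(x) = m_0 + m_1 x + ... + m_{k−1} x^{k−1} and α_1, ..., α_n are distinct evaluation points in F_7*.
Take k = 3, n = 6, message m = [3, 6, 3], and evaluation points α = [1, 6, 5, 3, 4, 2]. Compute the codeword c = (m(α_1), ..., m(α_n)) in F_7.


c = [5, 0, 3, 6, 5, 6]

Message polynomial: m(x) = 3 + 6·x + 3·x^2 (mod 7).
For each evaluation point α_i, compute m(α_i) mod 7:
  α_1 = 1: Horner steps 3 → 2 → 5, so m(1) = 5.
  α_2 = 6: Horner steps 3 → 3 → 0, so m(6) = 0.
  α_3 = 5: Horner steps 3 → 0 → 3, so m(5) = 3.
  α_4 = 3: Horner steps 3 → 1 → 6, so m(3) = 6.
  α_5 = 4: Horner steps 3 → 4 → 5, so m(4) = 5.
  α_6 = 2: Horner steps 3 → 5 → 6, so m(2) = 6.
Codeword c = [5, 0, 3, 6, 5, 6] ∈ F_7^6.


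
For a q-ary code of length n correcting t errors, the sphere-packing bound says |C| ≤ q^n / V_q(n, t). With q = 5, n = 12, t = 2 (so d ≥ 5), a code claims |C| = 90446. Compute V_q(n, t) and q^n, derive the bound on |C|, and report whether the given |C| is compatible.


V_q(n, t) = 1105, q^n = 244140625, Hamming bound = 220941, |C| = 90446 ≤ bound (satisfied).

Step 1: Compute V_q(n, t) = Σ_{j=0}^2 C(n, j) (q−1)^j.
  j = 0: C(12,0)·(4)^0 = 1·1 = 1.
  j = 1: C(12,1)·(4)^1 = 12·4 = 48.
  j = 2: C(12,2)·(4)^2 = 66·16 = 1056.
  V_q(n, t) = 1 + 48 + 1056 = 1105.
Step 2: q^n = 5^12 = 244140625.
Step 3: Hamming bound ⌊q^n / V_q(n,t)⌋ = ⌊244140625/1105⌋ = 220941.
Step 4: Compare |C| = 90446 to 220941: satisfied.
The claimed |C| lies below the Hamming bound.


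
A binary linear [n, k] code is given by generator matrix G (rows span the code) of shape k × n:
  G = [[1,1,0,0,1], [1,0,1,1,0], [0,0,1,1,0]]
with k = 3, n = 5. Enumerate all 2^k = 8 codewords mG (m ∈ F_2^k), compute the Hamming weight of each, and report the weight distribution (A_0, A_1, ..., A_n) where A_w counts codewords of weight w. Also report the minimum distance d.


Weight distribution: A_0 = 1, A_1 = 1, A_2 = 2, A_3 = 2, A_4 = 1, A_5 = 1. Minimum distance d = 1.

Enumerate all 2^3 = 8 messages m ∈ F_2^3.
For each, compute codeword c = mG in F_2^5, then tally its weight.
  m = 000 → c = 00000, weight = 0.
  m = 100 → c = 11001, weight = 3.
  m = 010 → c = 10110, weight = 3.
  m = 110 → c = 01111, weight = 4.
  m = 001 → c = 00110, weight = 2.
  m = 101 → c = 11111, weight = 5.
  m = 011 → c = 10000, weight = 1.
  m = 111 → c = 01001, weight = 2.
Tally weights:
  weight 0: 1 codewords.
  weight 1: 1 codewords.
  weight 2: 2 codewords.
  weight 3: 2 codewords.
  weight 4: 1 codewords.
  weight 5: 1 codewords.
Minimum distance d = smallest w > 0 with A_w > 0 = 1.
Sanity: Σ A_w = 8 = 2^3 = 8 ✓.


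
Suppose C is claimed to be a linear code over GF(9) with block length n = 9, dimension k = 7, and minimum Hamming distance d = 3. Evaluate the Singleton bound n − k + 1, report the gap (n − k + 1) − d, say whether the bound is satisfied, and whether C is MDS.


Singleton RHS = n − k + 1 = 3, slack = 0, bound satisfied, MDS.

Singleton bound: d ≤ n − k + 1.
Here n = 9, k = 7, so n − k + 1 = 3.
Given d = 3, check d ≤ 3: YES.
Slack = (n − k + 1) − d = 0.
The code is MDS (slack = 0).
Description: the claimed parameters are [9, 7, 3]_9; such a code would be MDS (meets Singleton bound).


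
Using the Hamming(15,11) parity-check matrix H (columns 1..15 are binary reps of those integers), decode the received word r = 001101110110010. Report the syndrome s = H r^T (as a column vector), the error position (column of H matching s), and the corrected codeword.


s = (0, 0, 0, 1)^T, error position = 1, corrected codeword c = 101101110110010

Compute s = H r^T mod 2 one row at a time:
  s_1 = 1 + 0 + 1 + 1 + 0 + 0 + 1 + 0 = 4 ≡ 0 (mod 2).
  s_2 = 1 + 0 + 1 + 1 + 0 + 0 + 1 + 0 = 4 ≡ 0 (mod 2).
  s_3 = 0 + 1 + 1 + 1 + 1 + 1 + 1 + 0 = 6 ≡ 0 (mod 2).
  s_4 = 0 + 1 + 0 + 1 + 0 + 1 + 0 + 0 = 3 ≡ 1 (mod 2).
s = (0, 0, 0, 1)^T — this equals column 1 of H (binary 0001), so error is at position 1.
Correct: flip bit 1 of r = 001101110110010 to get c = 101101110110010.


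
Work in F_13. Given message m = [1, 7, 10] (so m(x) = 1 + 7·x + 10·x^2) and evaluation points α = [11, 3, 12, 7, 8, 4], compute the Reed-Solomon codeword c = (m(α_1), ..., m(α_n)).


c = [1, 8, 4, 7, 8, 7]

Message polynomial: m(x) = 1 + 7·x + 10·x^2 (mod 13).
For each evaluation point α_i, compute m(α_i) mod 13:
  α_1 = 11: Horner steps 10 → 0 → 1, so m(11) = 1.
  α_2 = 3: Horner steps 10 → 11 → 8, so m(3) = 8.
  α_3 = 12: Horner steps 10 → 10 → 4, so m(12) = 4.
  α_4 = 7: Horner steps 10 → 12 → 7, so m(7) = 7.
  α_5 = 8: Horner steps 10 → 9 → 8, so m(8) = 8.
  α_6 = 4: Horner steps 10 → 8 → 7, so m(4) = 7.
Codeword c = [1, 8, 4, 7, 8, 7] ∈ F_13^6.


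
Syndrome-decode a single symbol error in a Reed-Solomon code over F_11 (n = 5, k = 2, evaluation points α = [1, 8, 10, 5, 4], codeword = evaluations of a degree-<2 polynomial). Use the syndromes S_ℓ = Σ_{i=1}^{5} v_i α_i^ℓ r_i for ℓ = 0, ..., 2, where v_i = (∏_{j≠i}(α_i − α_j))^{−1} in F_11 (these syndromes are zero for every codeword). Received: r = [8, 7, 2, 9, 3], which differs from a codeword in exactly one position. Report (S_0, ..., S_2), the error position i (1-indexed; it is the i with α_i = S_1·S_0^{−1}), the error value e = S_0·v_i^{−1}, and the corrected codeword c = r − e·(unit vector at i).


S = (6, 2, 8), error at position 5, error magnitude e = 8, c = [8, 7, 2, 9, 6].

Step 1: column multipliers v_i = (∏_{j≠i}(α_i − α_j))^{−1} mod 11.
  i = 1 (α = 1): (1−8)(1−10)(1−5)(1−4) = (−7)·(−9)·(−4)·(−3) = 756 ≡ 8, so v_1 = 8^{−1} = 7 (mod 11).
  i = 2 (α = 8): (8−1)(8−10)(8−5)(8−4) = 7·(−2)·3·4 = −168 ≡ 8, so v_2 = 8^{−1} = 7 (mod 11).
  i = 3 (α = 10): (10−1)(10−8)(10−5)(10−4) = 9·2·5·6 = 540 ≡ 1, so v_3 = 1^{−1} = 1 (mod 11).
  i = 4 (α = 5): (5−1)(5−8)(5−10)(5−4) = 4·(−3)·(−5)·1 = 60 ≡ 5, so v_4 = 5^{−1} = 9 (mod 11).
  i = 5 (α = 4): (4−1)(4−8)(4−10)(4−5) = 3·(−4)·(−6)·(−1) = −72 ≡ 5, so v_5 = 5^{−1} = 9 (mod 11).
  v = [7, 7, 1, 9, 9].
Step 2: syndromes of r = [8, 7, 2, 9, 3] (all sums mod 11).
  S_0 = Σ v_i r_i = 7·8 + 7·7 + 1·2 + 9·9 + 9·3 = 215 ≡ 6.
  S_1 = Σ v_i α_i r_i = 7·1·8 + 7·8·7 + 1·10·2 + 9·5·9 + 9·4·3 = 981 ≡ 2.
  α_i^2 mod 11 = [1, 9, 1, 3, 5].
  S_2 = Σ v_i α_i^2 r_i = 7·1·8 + 7·9·7 + 1·1·2 + 9·3·9 + 9·5·3 = 877 ≡ 8.
  S = (6, 2, 8) ≠ 0, so r is not a codeword (an error is present).
Step 3: locate the error. For a single error e at position i, S_ℓ = v_i·e·α_i^ℓ, so α_err = S_1/S_0.
  S_0^{−1} = 6^{−1} = 2 (mod 11), so α_err = 2·2 = 4 ≡ 4 = α_5. Error position i = 5.
  Consistency check: S_2/S_1 = 8·6 = 48 ≡ 4 = α_err ✓ (single-error assumption holds).
Step 4: error magnitude e = S_0/v_5 = S_0·∏_{j≠5}(α_5 − α_j) = 6·5 = 30 ≡ 8 (mod 11).
Step 5: correct position 5: c_5 = r_5 − e = 3 − 8 ≡ 6 (mod 11). Hence c = [8, 7, 2, 9, 6].
  Check: interpolating c through the α_i gives m(x) = 5 + 3·x (degree < 2) with m(α_i) = c_i for every i, so c is indeed a codeword.


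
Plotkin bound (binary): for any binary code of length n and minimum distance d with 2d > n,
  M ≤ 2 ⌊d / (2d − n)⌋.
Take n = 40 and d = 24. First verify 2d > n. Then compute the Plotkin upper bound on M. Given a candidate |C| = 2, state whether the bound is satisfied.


Plotkin bound M ≤ 6; given |C| = 2 ≤ bound (satisfied).

Check applicability: 2d = 48, n = 40.
2d − n = 8 > 0, so Plotkin applies.
Compute d/(2d−n) = 24/8 ≈ 3.0000.
⌊d/(2d−n)⌋ = 3.
Plotkin bound: M ≤ 2·3 = 6.
Given |C| = 2, check: satisfied.
This |C| is below the Plotkin bound.


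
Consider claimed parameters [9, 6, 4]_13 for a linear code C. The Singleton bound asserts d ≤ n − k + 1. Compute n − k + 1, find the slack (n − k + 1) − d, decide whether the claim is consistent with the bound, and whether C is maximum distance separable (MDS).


Singleton RHS = n − k + 1 = 4, slack = 0, bound satisfied, MDS.

Singleton bound: d ≤ n − k + 1.
Here n = 9, k = 6, so n − k + 1 = 4.
Given d = 4, check d ≤ 4: YES.
Slack = (n − k + 1) − d = 0.
The code is MDS (slack = 0).
Description: the claimed parameters are [9, 6, 4]_13; such a code would be MDS (meets Singleton bound).


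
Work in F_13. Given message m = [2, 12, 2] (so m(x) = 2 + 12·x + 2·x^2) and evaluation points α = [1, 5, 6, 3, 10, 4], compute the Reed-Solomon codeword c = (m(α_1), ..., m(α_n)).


c = [3, 8, 3, 4, 10, 4]

Message polynomial: m(x) = 2 + 12·x + 2·x^2 (mod 13).
For each evaluation point α_i, compute m(α_i) mod 13:
  α_1 = 1: Horner steps 2 → 1 → 3, so m(1) = 3.
  α_2 = 5: Horner steps 2 → 9 → 8, so m(5) = 8.
  α_3 = 6: Horner steps 2 → 11 → 3, so m(6) = 3.
  α_4 = 3: Horner steps 2 → 5 → 4, so m(3) = 4.
  α_5 = 10: Horner steps 2 → 6 → 10, so m(10) = 10.
  α_6 = 4: Horner steps 2 → 7 → 4, so m(4) = 4.
Codeword c = [3, 8, 3, 4, 10, 4] ∈ F_13^6.


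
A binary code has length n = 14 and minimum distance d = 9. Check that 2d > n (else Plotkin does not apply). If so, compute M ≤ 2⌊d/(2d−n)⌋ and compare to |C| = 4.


Plotkin bound M ≤ 4; given |C| = 4 ≤ bound (satisfied).

Check applicability: 2d = 18, n = 14.
2d − n = 4 > 0, so Plotkin applies.
Compute d/(2d−n) = 9/4 ≈ 2.2500.
⌊d/(2d−n)⌋ = 2.
Plotkin bound: M ≤ 2·2 = 4.
Given |C| = 4, check: satisfied.
This |C| is at the Plotkin bound.


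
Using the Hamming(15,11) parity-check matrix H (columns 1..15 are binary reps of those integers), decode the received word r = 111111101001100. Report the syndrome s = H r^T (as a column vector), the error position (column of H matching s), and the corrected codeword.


s = (1, 0, 0, 0)^T, error position = 8, corrected codeword c = 111111111001100

Compute s = H r^T mod 2 one row at a time:
  s_1 = 0 + 1 + 0 + 0 + 1 + 1 + 0 + 0 = 3 ≡ 1 (mod 2).
  s_2 = 1 + 1 + 1 + 1 + 1 + 1 + 0 + 0 = 6 ≡ 0 (mod 2).
  s_3 = 1 + 1 + 1 + 1 + 0 + 0 + 0 + 0 = 4 ≡ 0 (mod 2).
  s_4 = 1 + 1 + 1 + 1 + 1 + 0 + 1 + 0 = 6 ≡ 0 (mod 2).
s = (1, 0, 0, 0)^T — this equals column 8 of H (binary 1000), so error is at position 8.
Correct: flip bit 8 of r = 111111101001100 to get c = 111111111001100.


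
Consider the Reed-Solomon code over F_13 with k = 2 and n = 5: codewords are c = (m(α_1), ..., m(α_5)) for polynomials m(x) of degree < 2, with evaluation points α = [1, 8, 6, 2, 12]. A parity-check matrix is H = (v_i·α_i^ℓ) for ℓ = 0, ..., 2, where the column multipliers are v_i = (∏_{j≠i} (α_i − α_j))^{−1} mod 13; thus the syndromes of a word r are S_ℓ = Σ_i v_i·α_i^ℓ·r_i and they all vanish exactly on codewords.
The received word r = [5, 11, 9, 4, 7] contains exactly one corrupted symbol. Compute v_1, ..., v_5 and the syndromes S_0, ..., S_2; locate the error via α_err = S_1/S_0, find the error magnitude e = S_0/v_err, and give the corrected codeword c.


S = (8, 9, 2), error at position 3, error magnitude e = 9, c = [5, 11, 0, 4, 7].

Step 1: column multipliers v_i = (∏_{j≠i}(α_i − α_j))^{−1} mod 13.
  i = 1 (α = 1): (1−8)(1−6)(1−2)(1−12) = (−7)·(−5)·(−1)·(−11) = 385 ≡ 8, so v_1 = 8^{−1} = 5 (mod 13).
  i = 2 (α = 8): (8−1)(8−6)(8−2)(8−12) = 7·2·6·(−4) = −336 ≡ 2, so v_2 = 2^{−1} = 7 (mod 13).
  i = 3 (α = 6): (6−1)(6−8)(6−2)(6−12) = 5·(−2)·4·(−6) = 240 ≡ 6, so v_3 = 6^{−1} = 11 (mod 13).
  i = 4 (α = 2): (2−1)(2−8)(2−6)(2−12) = 1·(−6)·(−4)·(−10) = −240 ≡ 7, so v_4 = 7^{−1} = 2 (mod 13).
  i = 5 (α = 12): (12−1)(12−8)(12−6)(12−2) = 11·4·6·10 = 2640 ≡ 1, so v_5 = 1^{−1} = 1 (mod 13).
  v = [5, 7, 11, 2, 1].
Step 2: syndromes of r = [5, 11, 9, 4, 7] (all sums mod 13).
  S_0 = Σ v_i r_i = 5·5 + 7·11 + 11·9 + 2·4 + 1·7 = 216 ≡ 8.
  S_1 = Σ v_i α_i r_i = 5·1·5 + 7·8·11 + 11·6·9 + 2·2·4 + 1·12·7 = 1335 ≡ 9.
  α_i^2 mod 13 = [1, 12, 10, 4, 1].
  S_2 = Σ v_i α_i^2 r_i = 5·1·5 + 7·12·11 + 11·10·9 + 2·4·4 + 1·1·7 = 1978 ≡ 2.
  S = (8, 9, 2) ≠ 0, so r is not a codeword (an error is present).
Step 3: locate the error. For a single error e at position i, S_ℓ = v_i·e·α_i^ℓ, so α_err = S_1/S_0.
  S_0^{−1} = 8^{−1} = 5 (mod 13), so α_err = 9·5 = 45 ≡ 6 = α_3. Error position i = 3.
  Consistency check: S_2/S_1 = 2·3 = 6 ≡ 6 = α_err ✓ (single-error assumption holds).
Step 4: error magnitude e = S_0/v_3 = S_0·∏_{j≠3}(α_3 − α_j) = 8·6 = 48 ≡ 9 (mod 13).
Step 5: correct position 3: c_3 = r_3 − e = 9 − 9 ≡ 0 (mod 13). Hence c = [5, 11, 0, 4, 7].
  Check: interpolating c through the α_i gives m(x) = 6 + 12·x (degree < 2) with m(α_i) = c_i for every i, so c is indeed a codeword.


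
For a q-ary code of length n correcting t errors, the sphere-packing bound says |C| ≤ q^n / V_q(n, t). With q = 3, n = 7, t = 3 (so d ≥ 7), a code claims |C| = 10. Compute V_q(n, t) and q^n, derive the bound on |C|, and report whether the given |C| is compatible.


V_q(n, t) = 379, q^n = 2187, Hamming bound = 5, |C| = 10 > bound (violated).

Step 1: Compute V_q(n, t) = Σ_{j=0}^3 C(n, j) (q−1)^j.
  j = 0: C(7,0)·(2)^0 = 1·1 = 1.
  j = 1: C(7,1)·(2)^1 = 7·2 = 14.
  j = 2: C(7,2)·(2)^2 = 21·4 = 84.
  j = 3: C(7,3)·(2)^3 = 35·8 = 280.
  V_q(n, t) = 1 + 14 + 84 + 280 = 379.
Step 2: q^n = 3^7 = 2187.
Step 3: Hamming bound ⌊q^n / V_q(n,t)⌋ = ⌊2187/379⌋ = 5.
Step 4: Compare |C| = 10 to 5: violated.
The claimed |C| lies above the Hamming bound, so no 3-ary code of length 7 with d ≥ 7 can have 10 codewords.


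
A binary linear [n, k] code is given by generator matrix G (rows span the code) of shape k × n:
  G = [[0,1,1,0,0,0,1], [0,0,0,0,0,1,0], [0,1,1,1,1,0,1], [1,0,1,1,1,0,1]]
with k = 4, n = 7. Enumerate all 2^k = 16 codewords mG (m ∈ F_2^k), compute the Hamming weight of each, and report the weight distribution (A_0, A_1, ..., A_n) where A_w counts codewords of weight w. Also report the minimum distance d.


Weight distribution: A_0 = 1, A_1 = 1, A_2 = 2, A_3 = 4, A_4 = 3, A_5 = 3, A_6 = 2. Minimum distance d = 1.

Enumerate all 2^4 = 16 messages m ∈ F_2^4.
For each, compute codeword c = mG in F_2^7, then tally its weight.
  m = 0000 → c = 0000000, weight = 0.
  m = 1000 → c = 0110001, weight = 3.
  m = 0100 → c = 0000010, weight = 1.
  m = 1100 → c = 0110011, weight = 4.
  m = 0010 → c = 0111101, weight = 5.
  m = 1010 → c = 0001100, weight = 2.
  m = 0110 → c = 0111111, weight = 6.
  m = 1110 → c = 0001110, weight = 3.
  m = 0001 → c = 1011101, weight = 5.
  m = 1001 → c = 1101100, weight = 4.
  m = 0101 → c = 1011111, weight = 6.
  m = 1101 → c = 1101110, weight = 5.
  m = 0011 → c = 1100000, weight = 2.
  m = 1011 → c = 1010001, weight = 3.
  m = 0111 → c = 1100010, weight = 3.
  m = 1111 → c = 1010011, weight = 4.
Tally weights:
  weight 0: 1 codewords.
  weight 1: 1 codewords.
  weight 2: 2 codewords.
  weight 3: 4 codewords.
  weight 4: 3 codewords.
  weight 5: 3 codewords.
  weight 6: 2 codewords.
Minimum distance d = smallest w > 0 with A_w > 0 = 1.
Sanity: Σ A_w = 16 = 2^4 = 16 ✓.


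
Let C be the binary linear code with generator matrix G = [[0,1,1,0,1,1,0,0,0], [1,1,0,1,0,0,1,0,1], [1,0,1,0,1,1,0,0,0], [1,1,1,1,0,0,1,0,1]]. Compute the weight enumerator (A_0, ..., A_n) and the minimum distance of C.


Weight distribution: A_0 = 1, A_1 = 1, A_2 = 1, A_3 = 4, A_4 = 3, A_5 = 1, A_6 = 3, A_7 = 2. Minimum distance d = 1.

Enumerate all 2^4 = 16 messages m ∈ F_2^4.
For each, compute codeword c = mG in F_2^9, then tally its weight.
  m = 0000 → c = 000000000, weight = 0.
  m = 1000 → c = 011011000, weight = 4.
  m = 0100 → c = 110100101, weight = 5.
  m = 1100 → c = 101111101, weight = 7.
  m = 0010 → c = 101011000, weight = 4.
  m = 1010 → c = 110000000, weight = 2.
  m = 0110 → c = 011111101, weight = 7.
  m = 1110 → c = 000100101, weight = 3.
  m = 0001 → c = 111100101, weight = 6.
  m = 1001 → c = 100111101, weight = 6.
  m = 0101 → c = 001000000, weight = 1.
  m = 1101 → c = 010011000, weight = 3.
  m = 0011 → c = 010111101, weight = 6.
  m = 1011 → c = 001100101, weight = 4.
  m = 0111 → c = 100011000, weight = 3.
  m = 1111 → c = 111000000, weight = 3.
Tally weights:
  weight 0: 1 codewords.
  weight 1: 1 codewords.
  weight 2: 1 codewords.
  weight 3: 4 codewords.
  weight 4: 3 codewords.
  weight 5: 1 codewords.
  weight 6: 3 codewords.
  weight 7: 2 codewords.
Minimum distance d = smallest w > 0 with A_w > 0 = 1.
Sanity: Σ A_w = 16 = 2^4 = 16 ✓.


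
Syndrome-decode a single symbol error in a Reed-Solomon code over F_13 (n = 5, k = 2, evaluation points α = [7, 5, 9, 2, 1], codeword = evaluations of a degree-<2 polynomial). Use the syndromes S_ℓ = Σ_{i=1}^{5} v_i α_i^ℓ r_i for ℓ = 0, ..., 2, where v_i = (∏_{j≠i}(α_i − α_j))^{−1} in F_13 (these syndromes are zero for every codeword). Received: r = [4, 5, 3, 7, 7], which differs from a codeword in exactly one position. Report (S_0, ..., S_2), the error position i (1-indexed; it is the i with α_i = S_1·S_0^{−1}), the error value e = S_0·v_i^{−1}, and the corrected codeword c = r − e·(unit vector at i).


S = (6, 12, 11), error at position 4, error magnitude e = 7, c = [4, 5, 3, 0, 7].

Step 1: column multipliers v_i = (∏_{j≠i}(α_i − α_j))^{−1} mod 13.
  i = 1 (α = 7): (7−5)(7−9)(7−2)(7−1) = 2·(−2)·5·6 = −120 ≡ 10, so v_1 = 10^{−1} = 4 (mod 13).
  i = 2 (α = 5): (5−7)(5−9)(5−2)(5−1) = (−2)·(−4)·3·4 = 96 ≡ 5, so v_2 = 5^{−1} = 8 (mod 13).
  i = 3 (α = 9): (9−7)(9−5)(9−2)(9−1) = 2·4·7·8 = 448 ≡ 6, so v_3 = 6^{−1} = 11 (mod 13).
  i = 4 (α = 2): (2−7)(2−5)(2−9)(2−1) = (−5)·(−3)·(−7)·1 = −105 ≡ 12, so v_4 = 12^{−1} = 12 (mod 13).
  i = 5 (α = 1): (1−7)(1−5)(1−9)(1−2) = (−6)·(−4)·(−8)·(−1) = 192 ≡ 10, so v_5 = 10^{−1} = 4 (mod 13).
  v = [4, 8, 11, 12, 4].
Step 2: syndromes of r = [4, 5, 3, 7, 7] (all sums mod 13).
  S_0 = Σ v_i r_i = 4·4 + 8·5 + 11·3 + 12·7 + 4·7 = 201 ≡ 6.
  S_1 = Σ v_i α_i r_i = 4·7·4 + 8·5·5 + 11·9·3 + 12·2·7 + 4·1·7 = 805 ≡ 12.
  α_i^2 mod 13 = [10, 12, 3, 4, 1].
  S_2 = Σ v_i α_i^2 r_i = 4·10·4 + 8·12·5 + 11·3·3 + 12·4·7 + 4·1·7 = 1103 ≡ 11.
  S = (6, 12, 11) ≠ 0, so r is not a codeword (an error is present).
Step 3: locate the error. For a single error e at position i, S_ℓ = v_i·e·α_i^ℓ, so α_err = S_1/S_0.
  S_0^{−1} = 6^{−1} = 11 (mod 13), so α_err = 12·11 = 132 ≡ 2 = α_4. Error position i = 4.
  Consistency check: S_2/S_1 = 11·12 = 132 ≡ 2 = α_err ✓ (single-error assumption holds).
Step 4: error magnitude e = S_0/v_4 = S_0·∏_{j≠4}(α_4 − α_j) = 6·12 = 72 ≡ 7 (mod 13).
Step 5: correct position 4: c_4 = r_4 − e = 7 − 7 ≡ 0 (mod 13). Hence c = [4, 5, 3, 0, 7].
  Check: interpolating c through the α_i gives m(x) = 1 + 6·x (degree < 2) with m(α_i) = c_i for every i, so c is indeed a codeword.


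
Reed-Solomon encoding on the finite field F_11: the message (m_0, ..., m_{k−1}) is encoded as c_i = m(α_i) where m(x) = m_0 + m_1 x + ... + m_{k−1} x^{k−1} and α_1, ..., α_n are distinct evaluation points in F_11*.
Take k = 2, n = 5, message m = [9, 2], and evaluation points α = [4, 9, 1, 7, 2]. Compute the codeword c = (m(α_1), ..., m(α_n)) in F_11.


c = [6, 5, 0, 1, 2]

Message polynomial: m(x) = 9 + 2·x (mod 11).
For each evaluation point α_i, compute m(α_i) mod 11:
  α_1 = 4: Horner steps 2 → 6, so m(4) = 6.
  α_2 = 9: Horner steps 2 → 5, so m(9) = 5.
  α_3 = 1: Horner steps 2 → 0, so m(1) = 0.
  α_4 = 7: Horner steps 2 → 1, so m(7) = 1.
  α_5 = 2: Horner steps 2 → 2, so m(2) = 2.
Codeword c = [6, 5, 0, 1, 2] ∈ F_11^5.


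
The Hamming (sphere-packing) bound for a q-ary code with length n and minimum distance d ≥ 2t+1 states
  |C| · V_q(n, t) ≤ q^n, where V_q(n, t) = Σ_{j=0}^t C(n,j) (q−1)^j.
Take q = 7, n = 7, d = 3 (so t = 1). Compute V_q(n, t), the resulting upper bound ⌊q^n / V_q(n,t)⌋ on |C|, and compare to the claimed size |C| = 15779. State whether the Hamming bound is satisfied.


V_q(n, t) = 43, q^n = 823543, Hamming bound = 19152, |C| = 15779 ≤ bound (satisfied).

Step 1: Compute V_q(n, t) = Σ_{j=0}^1 C(n, j) (q−1)^j.
  j = 0: C(7,0)·(6)^0 = 1·1 = 1.
  j = 1: C(7,1)·(6)^1 = 7·6 = 42.
  V_q(n, t) = 1 + 42 = 43.
Step 2: q^n = 7^7 = 823543.
Step 3: Hamming bound ⌊q^n / V_q(n,t)⌋ = ⌊823543/43⌋ = 19152.
Step 4: Compare |C| = 15779 to 19152: satisfied.
The claimed |C| lies below the Hamming bound.


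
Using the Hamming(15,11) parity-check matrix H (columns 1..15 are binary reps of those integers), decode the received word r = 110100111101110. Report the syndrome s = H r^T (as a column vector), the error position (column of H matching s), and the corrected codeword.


s = (0, 1, 0, 0)^T, error position = 4, corrected codeword c = 110000111101110

Compute s = H r^T mod 2 one row at a time:
  s_1 = 1 + 1 + 1 + 0 + 1 + 1 + 1 + 0 = 6 ≡ 0 (mod 2).
  s_2 = 1 + 0 + 0 + 1 + 1 + 1 + 1 + 0 = 5 ≡ 1 (mod 2).
  s_3 = 1 + 0 + 0 + 1 + 1 + 0 + 1 + 0 = 4 ≡ 0 (mod 2).
  s_4 = 1 + 0 + 0 + 1 + 1 + 0 + 1 + 0 = 4 ≡ 0 (mod 2).
s = (0, 1, 0, 0)^T — this equals column 4 of H (binary 0100), so error is at position 4.
Correct: flip bit 4 of r = 110100111101110 to get c = 110000111101110.


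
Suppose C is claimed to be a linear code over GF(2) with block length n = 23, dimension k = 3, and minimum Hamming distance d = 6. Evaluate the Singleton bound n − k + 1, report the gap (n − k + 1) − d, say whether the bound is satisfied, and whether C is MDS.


Singleton RHS = n − k + 1 = 21, slack = 15, bound satisfied, not MDS.

Singleton bound: d ≤ n − k + 1.
Here n = 23, k = 3, so n − k + 1 = 21.
Given d = 6, check d ≤ 21: YES.
Slack = (n − k + 1) − d = 15.
The code is NOT MDS (slack = 15 > 0).
Description: the claimed parameters are [23, 3, 6]_2; such a code would be non-MDS.


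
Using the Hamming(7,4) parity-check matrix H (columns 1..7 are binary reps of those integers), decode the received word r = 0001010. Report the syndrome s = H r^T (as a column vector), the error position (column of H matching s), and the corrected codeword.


s = (0, 1, 0)^T, error position = 2, corrected codeword c = 0101010

Compute s = H r^T mod 2 one row at a time:
  s_1 = 1 + 0 + 1 + 0 = 2 ≡ 0 (mod 2).
  s_2 = 0 + 0 + 1 + 0 = 1 ≡ 1 (mod 2).
  s_3 = 0 + 0 + 0 + 0 = 0 ≡ 0 (mod 2).
s = (0, 1, 0)^T — this equals column 2 of H (binary 010), so error is at position 2.
Correct: flip bit 2 of r = 0001010 to get c = 0101010.


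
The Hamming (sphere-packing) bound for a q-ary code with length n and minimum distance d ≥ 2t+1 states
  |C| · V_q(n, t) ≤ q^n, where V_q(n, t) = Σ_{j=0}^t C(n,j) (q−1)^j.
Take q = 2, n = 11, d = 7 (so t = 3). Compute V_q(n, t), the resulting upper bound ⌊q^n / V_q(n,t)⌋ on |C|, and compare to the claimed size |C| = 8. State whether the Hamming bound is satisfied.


V_q(n, t) = 232, q^n = 2048, Hamming bound = 8, |C| = 8 ≤ bound (satisfied).

Step 1: Compute V_q(n, t) = Σ_{j=0}^3 C(n, j) (q−1)^j.
  j = 0: C(11,0)·(1)^0 = 1·1 = 1.
  j = 1: C(11,1)·(1)^1 = 11·1 = 11.
  j = 2: C(11,2)·(1)^2 = 55·1 = 55.
  j = 3: C(11,3)·(1)^3 = 165·1 = 165.
  V_q(n, t) = 1 + 11 + 55 + 165 = 232.
Step 2: q^n = 2^11 = 2048.
Step 3: Hamming bound ⌊q^n / V_q(n,t)⌋ = ⌊2048/232⌋ = 8.
Step 4: Compare |C| = 8 to 8: satisfied.
The claimed |C| lies at the Hamming bound (tight).


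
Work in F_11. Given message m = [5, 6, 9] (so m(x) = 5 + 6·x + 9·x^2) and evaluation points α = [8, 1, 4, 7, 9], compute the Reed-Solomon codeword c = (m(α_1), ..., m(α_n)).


c = [2, 9, 8, 4, 7]

Message polynomial: m(x) = 5 + 6·x + 9·x^2 (mod 11).
For each evaluation point α_i, compute m(α_i) mod 11:
  α_1 = 8: Horner steps 9 → 1 → 2, so m(8) = 2.
  α_2 = 1: Horner steps 9 → 4 → 9, so m(1) = 9.
  α_3 = 4: Horner steps 9 → 9 → 8, so m(4) = 8.
  α_4 = 7: Horner steps 9 → 3 → 4, so m(7) = 4.
  α_5 = 9: Horner steps 9 → 10 → 7, so m(9) = 7.
Codeword c = [2, 9, 8, 4, 7] ∈ F_11^5.


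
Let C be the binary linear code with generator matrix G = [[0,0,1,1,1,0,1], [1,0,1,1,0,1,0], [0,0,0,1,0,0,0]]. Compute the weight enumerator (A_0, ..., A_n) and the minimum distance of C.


Weight distribution: A_0 = 1, A_1 = 1, A_3 = 2, A_4 = 3, A_5 = 1. Minimum distance d = 1.

Enumerate all 2^3 = 8 messages m ∈ F_2^3.
For each, compute codeword c = mG in F_2^7, then tally its weight.
  m = 000 → c = 0000000, weight = 0.
  m = 100 → c = 0011101, weight = 4.
  m = 010 → c = 1011010, weight = 4.
  m = 110 → c = 1000111, weight = 4.
  m = 001 → c = 0001000, weight = 1.
  m = 101 → c = 0010101, weight = 3.
  m = 011 → c = 1010010, weight = 3.
  m = 111 → c = 1001111, weight = 5.
Tally weights:
  weight 0: 1 codewords.
  weight 1: 1 codewords.
  weight 3: 2 codewords.
  weight 4: 3 codewords.
  weight 5: 1 codewords.
Minimum distance d = smallest w > 0 with A_w > 0 = 1.
Sanity: Σ A_w = 8 = 2^3 = 8 ✓.


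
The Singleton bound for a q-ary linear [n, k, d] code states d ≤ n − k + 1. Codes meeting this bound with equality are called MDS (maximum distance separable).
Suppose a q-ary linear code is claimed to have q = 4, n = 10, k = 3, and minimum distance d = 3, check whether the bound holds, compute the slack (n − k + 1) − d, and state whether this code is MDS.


Singleton RHS = n − k + 1 = 8, slack = 5, bound satisfied, not MDS.

Singleton bound: d ≤ n − k + 1.
Here n = 10, k = 3, so n − k + 1 = 8.
Given d = 3, check d ≤ 8: YES.
Slack = (n − k + 1) − d = 5.
The code is NOT MDS (slack = 5 > 0).
Description: the claimed parameters are [10, 3, 3]_4; such a code would be non-MDS.


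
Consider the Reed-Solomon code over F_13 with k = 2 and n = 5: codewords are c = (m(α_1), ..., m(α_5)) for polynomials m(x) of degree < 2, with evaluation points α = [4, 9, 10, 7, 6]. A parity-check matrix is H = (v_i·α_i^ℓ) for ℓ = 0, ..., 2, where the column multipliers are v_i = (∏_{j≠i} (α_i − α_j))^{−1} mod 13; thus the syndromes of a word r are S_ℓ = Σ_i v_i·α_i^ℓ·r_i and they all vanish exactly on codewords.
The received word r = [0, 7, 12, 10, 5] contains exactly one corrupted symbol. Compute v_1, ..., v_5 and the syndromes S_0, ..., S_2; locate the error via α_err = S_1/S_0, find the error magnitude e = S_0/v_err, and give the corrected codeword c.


S = (4, 3, 12), error at position 1, error magnitude e = 5, c = [8, 7, 12, 10, 5].

Step 1: column multipliers v_i = (∏_{j≠i}(α_i − α_j))^{−1} mod 13.
  i = 1 (α = 4): (4−9)(4−10)(4−7)(4−6) = (−5)·(−6)·(−3)·(−2) = 180 ≡ 11, so v_1 = 11^{−1} = 6 (mod 13).
  i = 2 (α = 9): (9−4)(9−10)(9−7)(9−6) = 5·(−1)·2·3 = −30 ≡ 9, so v_2 = 9^{−1} = 3 (mod 13).
  i = 3 (α = 10): (10−4)(10−9)(10−7)(10−6) = 6·1·3·4 = 72 ≡ 7, so v_3 = 7^{−1} = 2 (mod 13).
  i = 4 (α = 7): (7−4)(7−9)(7−10)(7−6) = 3·(−2)·(−3)·1 = 18 ≡ 5, so v_4 = 5^{−1} = 8 (mod 13).
  i = 5 (α = 6): (6−4)(6−9)(6−10)(6−7) = 2·(−3)·(−4)·(−1) = −24 ≡ 2, so v_5 = 2^{−1} = 7 (mod 13).
  v = [6, 3, 2, 8, 7].
Step 2: syndromes of r = [0, 7, 12, 10, 5] (all sums mod 13).
  S_0 = Σ v_i r_i = 6·0 + 3·7 + 2·12 + 8·10 + 7·5 = 160 ≡ 4.
  S_1 = Σ v_i α_i r_i = 6·4·0 + 3·9·7 + 2·10·12 + 8·7·10 + 7·6·5 = 1199 ≡ 3.
  α_i^2 mod 13 = [3, 3, 9, 10, 10].
  S_2 = Σ v_i α_i^2 r_i = 6·3·0 + 3·3·7 + 2·9·12 + 8·10·10 + 7·10·5 = 1429 ≡ 12.
  S = (4, 3, 12) ≠ 0, so r is not a codeword (an error is present).
Step 3: locate the error. For a single error e at position i, S_ℓ = v_i·e·α_i^ℓ, so α_err = S_1/S_0.
  S_0^{−1} = 4^{−1} = 10 (mod 13), so α_err = 3·10 = 30 ≡ 4 = α_1. Error position i = 1.
  Consistency check: S_2/S_1 = 12·9 = 108 ≡ 4 = α_err ✓ (single-error assumption holds).
Step 4: error magnitude e = S_0/v_1 = S_0·∏_{j≠1}(α_1 − α_j) = 4·11 = 44 ≡ 5 (mod 13).
Step 5: correct position 1: c_1 = r_1 − e = 0 − 5 ≡ 8 (mod 13). Hence c = [8, 7, 12, 10, 5].
  Check: interpolating c through the α_i gives m(x) = 1 + 5·x (degree < 2) with m(α_i) = c_i for every i, so c is indeed a codeword.


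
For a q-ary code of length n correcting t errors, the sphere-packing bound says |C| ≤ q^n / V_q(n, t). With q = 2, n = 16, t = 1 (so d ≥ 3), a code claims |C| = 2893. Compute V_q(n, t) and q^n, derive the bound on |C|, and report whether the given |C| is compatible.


V_q(n, t) = 17, q^n = 65536, Hamming bound = 3855, |C| = 2893 ≤ bound (satisfied).

Step 1: Compute V_q(n, t) = Σ_{j=0}^1 C(n, j) (q−1)^j.
  j = 0: C(16,0)·(1)^0 = 1·1 = 1.
  j = 1: C(16,1)·(1)^1 = 16·1 = 16.
  V_q(n, t) = 1 + 16 = 17.
Step 2: q^n = 2^16 = 65536.
Step 3: Hamming bound ⌊q^n / V_q(n,t)⌋ = ⌊65536/17⌋ = 3855.
Step 4: Compare |C| = 2893 to 3855: satisfied.
The claimed |C| lies below the Hamming bound.


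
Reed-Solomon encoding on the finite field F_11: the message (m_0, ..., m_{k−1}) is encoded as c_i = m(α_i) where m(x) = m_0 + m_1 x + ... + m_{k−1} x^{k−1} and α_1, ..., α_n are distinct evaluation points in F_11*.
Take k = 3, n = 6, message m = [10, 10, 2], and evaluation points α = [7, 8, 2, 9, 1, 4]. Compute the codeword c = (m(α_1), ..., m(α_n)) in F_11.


c = [2, 9, 5, 9, 0, 5]

Message polynomial: m(x) = 10 + 10·x + 2·x^2 (mod 11).
For each evaluation point α_i, compute m(α_i) mod 11:
  α_1 = 7: Horner steps 2 → 2 → 2, so m(7) = 2.
  α_2 = 8: Horner steps 2 → 4 → 9, so m(8) = 9.
  α_3 = 2: Horner steps 2 → 3 → 5, so m(2) = 5.
  α_4 = 9: Horner steps 2 → 6 → 9, so m(9) = 9.
  α_5 = 1: Horner steps 2 → 1 → 0, so m(1) = 0.
  α_6 = 4: Horner steps 2 → 7 → 5, so m(4) = 5.
Codeword c = [2, 9, 5, 9, 0, 5] ∈ F_11^6.


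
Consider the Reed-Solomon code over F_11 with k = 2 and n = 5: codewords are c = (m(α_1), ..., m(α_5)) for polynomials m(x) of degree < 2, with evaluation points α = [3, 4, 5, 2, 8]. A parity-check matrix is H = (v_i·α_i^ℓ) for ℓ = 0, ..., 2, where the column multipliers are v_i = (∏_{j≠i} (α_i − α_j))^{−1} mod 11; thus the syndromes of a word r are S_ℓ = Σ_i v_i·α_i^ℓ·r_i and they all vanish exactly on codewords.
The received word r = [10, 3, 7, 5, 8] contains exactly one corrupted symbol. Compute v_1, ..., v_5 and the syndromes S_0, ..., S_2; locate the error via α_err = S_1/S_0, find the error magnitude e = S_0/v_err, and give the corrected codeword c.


S = (7, 3, 6), error at position 4, error magnitude e = 10, c = [10, 3, 7, 6, 8].

Step 1: column multipliers v_i = (∏_{j≠i}(α_i − α_j))^{−1} mod 11.
  i = 1 (α = 3): (3−4)(3−5)(3−2)(3−8) = (−1)·(−2)·1·(−5) = −10 ≡ 1, so v_1 = 1^{−1} = 1 (mod 11).
  i = 2 (α = 4): (4−3)(4−5)(4−2)(4−8) = 1·(−1)·2·(−4) = 8 ≡ 8, so v_2 = 8^{−1} = 7 (mod 11).
  i = 3 (α = 5): (5−3)(5−4)(5−2)(5−8) = 2·1·3·(−3) = −18 ≡ 4, so v_3 = 4^{−1} = 3 (mod 11).
  i = 4 (α = 2): (2−3)(2−4)(2−5)(2−8) = (−1)·(−2)·(−3)·(−6) = 36 ≡ 3, so v_4 = 3^{−1} = 4 (mod 11).
  i = 5 (α = 8): (8−3)(8−4)(8−5)(8−2) = 5·4·3·6 = 360 ≡ 8, so v_5 = 8^{−1} = 7 (mod 11).
  v = [1, 7, 3, 4, 7].
Step 2: syndromes of r = [10, 3, 7, 5, 8] (all sums mod 11).
  S_0 = Σ v_i r_i = 1·10 + 7·3 + 3·7 + 4·5 + 7·8 = 128 ≡ 7.
  S_1 = Σ v_i α_i r_i = 1·3·10 + 7·4·3 + 3·5·7 + 4·2·5 + 7·8·8 = 707 ≡ 3.
  α_i^2 mod 11 = [9, 5, 3, 4, 9].
  S_2 = Σ v_i α_i^2 r_i = 1·9·10 + 7·5·3 + 3·3·7 + 4·4·5 + 7·9·8 = 842 ≡ 6.
  S = (7, 3, 6) ≠ 0, so r is not a codeword (an error is present).
Step 3: locate the error. For a single error e at position i, S_ℓ = v_i·e·α_i^ℓ, so α_err = S_1/S_0.
  S_0^{−1} = 7^{−1} = 8 (mod 11), so α_err = 3·8 = 24 ≡ 2 = α_4. Error position i = 4.
  Consistency check: S_2/S_1 = 6·4 = 24 ≡ 2 = α_err ✓ (single-error assumption holds).
Step 4: error magnitude e = S_0/v_4 = S_0·∏_{j≠4}(α_4 − α_j) = 7·3 = 21 ≡ 10 (mod 11).
Step 5: correct position 4: c_4 = r_4 − e = 5 − 10 ≡ 6 (mod 11). Hence c = [10, 3, 7, 6, 8].
  Check: interpolating c through the α_i gives m(x) = 9 + 4·x (degree < 2) with m(α_i) = c_i for every i, so c is indeed a codeword.


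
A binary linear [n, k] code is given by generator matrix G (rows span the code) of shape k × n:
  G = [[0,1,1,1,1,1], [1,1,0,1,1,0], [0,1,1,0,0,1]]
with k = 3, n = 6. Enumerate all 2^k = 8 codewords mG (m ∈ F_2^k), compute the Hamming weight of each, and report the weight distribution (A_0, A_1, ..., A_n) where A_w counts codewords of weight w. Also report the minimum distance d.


Weight distribution: A_0 = 1, A_2 = 2, A_3 = 2, A_4 = 1, A_5 = 2. Minimum distance d = 2.

Enumerate all 2^3 = 8 messages m ∈ F_2^3.
For each, compute codeword c = mG in F_2^6, then tally its weight.
  m = 000 → c = 000000, weight = 0.
  m = 100 → c = 011111, weight = 5.
  m = 010 → c = 110110, weight = 4.
  m = 110 → c = 101001, weight = 3.
  m = 001 → c = 011001, weight = 3.
  m = 101 → c = 000110, weight = 2.
  m = 011 → c = 101111, weight = 5.
  m = 111 → c = 110000, weight = 2.
Tally weights:
  weight 0: 1 codewords.
  weight 2: 2 codewords.
  weight 3: 2 codewords.
  weight 4: 1 codewords.
  weight 5: 2 codewords.
Minimum distance d = smallest w > 0 with A_w > 0 = 2.
Sanity: Σ A_w = 8 = 2^3 = 8 ✓.


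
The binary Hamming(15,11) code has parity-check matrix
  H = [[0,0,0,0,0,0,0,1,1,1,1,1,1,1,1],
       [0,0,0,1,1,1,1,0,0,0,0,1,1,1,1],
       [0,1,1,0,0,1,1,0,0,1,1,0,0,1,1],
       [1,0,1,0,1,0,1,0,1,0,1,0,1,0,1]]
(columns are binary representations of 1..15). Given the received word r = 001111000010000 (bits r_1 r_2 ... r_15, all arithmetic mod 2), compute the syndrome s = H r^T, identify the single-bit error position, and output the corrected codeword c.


s = (1, 1, 1, 1)^T, error position = 15, corrected codeword c = 001111000010001

Compute s = H r^T mod 2 one row at a time:
  s_1 = 0 + 0 + 0 + 1 + 0 + 0 + 0 + 0 = 1 ≡ 1 (mod 2).
  s_2 = 1 + 1 + 1 + 0 + 0 + 0 + 0 + 0 = 3 ≡ 1 (mod 2).
  s_3 = 0 + 1 + 1 + 0 + 0 + 1 + 0 + 0 = 3 ≡ 1 (mod 2).
  s_4 = 0 + 1 + 1 + 0 + 0 + 1 + 0 + 0 = 3 ≡ 1 (mod 2).
s = (1, 1, 1, 1)^T — this equals column 15 of H (binary 1111), so error is at position 15.
Correct: flip bit 15 of r = 001111000010000 to get c = 001111000010001.


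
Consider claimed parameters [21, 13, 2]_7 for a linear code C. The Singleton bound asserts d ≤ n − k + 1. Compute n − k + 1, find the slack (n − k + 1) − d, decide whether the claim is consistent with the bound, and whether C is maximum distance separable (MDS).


Singleton RHS = n − k + 1 = 9, slack = 7, bound satisfied, not MDS.

Singleton bound: d ≤ n − k + 1.
Here n = 21, k = 13, so n − k + 1 = 9.
Given d = 2, check d ≤ 9: YES.
Slack = (n − k + 1) − d = 7.
The code is NOT MDS (slack = 7 > 0).
Description: the claimed parameters are [21, 13, 2]_7; such a code would be non-MDS.


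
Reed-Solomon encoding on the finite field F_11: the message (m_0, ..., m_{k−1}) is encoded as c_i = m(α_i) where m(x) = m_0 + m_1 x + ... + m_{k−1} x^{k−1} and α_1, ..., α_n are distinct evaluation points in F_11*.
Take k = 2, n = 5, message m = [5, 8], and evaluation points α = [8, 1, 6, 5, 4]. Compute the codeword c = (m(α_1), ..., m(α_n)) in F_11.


c = [3, 2, 9, 1, 4]

Message polynomial: m(x) = 5 + 8·x (mod 11).
For each evaluation point α_i, compute m(α_i) mod 11:
  α_1 = 8: Horner steps 8 → 3, so m(8) = 3.
  α_2 = 1: Horner steps 8 → 2, so m(1) = 2.
  α_3 = 6: Horner steps 8 → 9, so m(6) = 9.
  α_4 = 5: Horner steps 8 → 1, so m(5) = 1.
  α_5 = 4: Horner steps 8 → 4, so m(4) = 4.
Codeword c = [3, 2, 9, 1, 4] ∈ F_11^5.


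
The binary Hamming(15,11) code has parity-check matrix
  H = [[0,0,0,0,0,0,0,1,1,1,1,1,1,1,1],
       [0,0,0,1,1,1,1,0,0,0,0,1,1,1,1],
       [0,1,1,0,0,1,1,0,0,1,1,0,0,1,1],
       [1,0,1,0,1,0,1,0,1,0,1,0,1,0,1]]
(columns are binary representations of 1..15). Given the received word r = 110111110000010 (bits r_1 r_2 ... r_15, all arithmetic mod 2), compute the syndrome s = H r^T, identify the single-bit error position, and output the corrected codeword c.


s = (0, 1, 0, 1)^T, error position = 5, corrected codeword c = 110101110000010

Compute s = H r^T mod 2 one row at a time:
  s_1 = 1 + 0 + 0 + 0 + 0 + 0 + 1 + 0 = 2 ≡ 0 (mod 2).
  s_2 = 1 + 1 + 1 + 1 + 0 + 0 + 1 + 0 = 5 ≡ 1 (mod 2).
  s_3 = 1 + 0 + 1 + 1 + 0 + 0 + 1 + 0 = 4 ≡ 0 (mod 2).
  s_4 = 1 + 0 + 1 + 1 + 0 + 0 + 0 + 0 = 3 ≡ 1 (mod 2).
s = (0, 1, 0, 1)^T — this equals column 5 of H (binary 0101), so error is at position 5.
Correct: flip bit 5 of r = 110111110000010 to get c = 110101110000010.


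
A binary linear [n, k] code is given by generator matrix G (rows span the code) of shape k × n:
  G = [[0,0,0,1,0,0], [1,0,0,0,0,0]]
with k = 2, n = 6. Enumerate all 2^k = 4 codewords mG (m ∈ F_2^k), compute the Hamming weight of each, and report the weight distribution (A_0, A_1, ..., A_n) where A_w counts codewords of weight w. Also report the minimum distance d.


Weight distribution: A_0 = 1, A_1 = 2, A_2 = 1. Minimum distance d = 1.

Enumerate all 2^2 = 4 messages m ∈ F_2^2.
For each, compute codeword c = mG in F_2^6, then tally its weight.
  m = 00 → c = 000000, weight = 0.
  m = 10 → c = 000100, weight = 1.
  m = 01 → c = 100000, weight = 1.
  m = 11 → c = 100100, weight = 2.
Tally weights:
  weight 0: 1 codewords.
  weight 1: 2 codewords.
  weight 2: 1 codewords.
Minimum distance d = smallest w > 0 with A_w > 0 = 1.
Sanity: Σ A_w = 4 = 2^2 = 4 ✓.


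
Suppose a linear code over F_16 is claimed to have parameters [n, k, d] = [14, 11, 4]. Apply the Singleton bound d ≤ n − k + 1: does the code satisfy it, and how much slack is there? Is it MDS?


Singleton RHS = n − k + 1 = 4, slack = 0, bound satisfied, MDS.

Singleton bound: d ≤ n − k + 1.
Here n = 14, k = 11, so n − k + 1 = 4.
Given d = 4, check d ≤ 4: YES.
Slack = (n − k + 1) − d = 0.
The code is MDS (slack = 0).
Description: the claimed parameters are [14, 11, 4]_16; such a code would be MDS (meets Singleton bound).


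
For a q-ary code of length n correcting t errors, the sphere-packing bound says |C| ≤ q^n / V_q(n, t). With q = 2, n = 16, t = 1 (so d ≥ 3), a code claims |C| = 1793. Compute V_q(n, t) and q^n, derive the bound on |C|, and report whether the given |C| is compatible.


V_q(n, t) = 17, q^n = 65536, Hamming bound = 3855, |C| = 1793 ≤ bound (satisfied).

Step 1: Compute V_q(n, t) = Σ_{j=0}^1 C(n, j) (q−1)^j.
  j = 0: C(16,0)·(1)^0 = 1·1 = 1.
  j = 1: C(16,1)·(1)^1 = 16·1 = 16.
  V_q(n, t) = 1 + 16 = 17.
Step 2: q^n = 2^16 = 65536.
Step 3: Hamming bound ⌊q^n / V_q(n,t)⌋ = ⌊65536/17⌋ = 3855.
Step 4: Compare |C| = 1793 to 3855: satisfied.
The claimed |C| lies below the Hamming bound.
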